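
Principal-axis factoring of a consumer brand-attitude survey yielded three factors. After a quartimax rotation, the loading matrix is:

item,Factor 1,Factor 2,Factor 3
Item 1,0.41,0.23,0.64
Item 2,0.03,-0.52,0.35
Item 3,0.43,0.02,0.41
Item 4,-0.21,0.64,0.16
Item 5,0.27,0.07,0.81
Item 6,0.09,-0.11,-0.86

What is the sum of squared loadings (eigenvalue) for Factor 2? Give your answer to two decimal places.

0.75

SS loadings for Factor 2 = 0.23² + (-0.52)² + 0.02² + 0.64² + 0.07² + (-0.11)² = 0.0529 + 0.2704 + 0.0004 + 0.4096 + 0.0049 + 0.0121 = 0.7503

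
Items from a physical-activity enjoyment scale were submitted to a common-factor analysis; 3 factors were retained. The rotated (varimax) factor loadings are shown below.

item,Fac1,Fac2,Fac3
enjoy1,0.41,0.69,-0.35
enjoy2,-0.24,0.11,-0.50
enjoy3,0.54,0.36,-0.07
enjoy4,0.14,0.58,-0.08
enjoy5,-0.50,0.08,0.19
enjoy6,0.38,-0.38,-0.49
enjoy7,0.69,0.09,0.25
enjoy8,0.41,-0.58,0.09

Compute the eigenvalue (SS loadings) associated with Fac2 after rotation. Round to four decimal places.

SS loadings for Fac2 = 0.69² + 0.11² + 0.36² + 0.58² + 0.08² + (-0.38)² + 0.09² + (-0.58)² = 0.4761 + 0.0121 + 0.1296 + 0.3364 + 0.0064 + 0.1444 + 0.0081 + 0.3364 = 1.4495

1.4495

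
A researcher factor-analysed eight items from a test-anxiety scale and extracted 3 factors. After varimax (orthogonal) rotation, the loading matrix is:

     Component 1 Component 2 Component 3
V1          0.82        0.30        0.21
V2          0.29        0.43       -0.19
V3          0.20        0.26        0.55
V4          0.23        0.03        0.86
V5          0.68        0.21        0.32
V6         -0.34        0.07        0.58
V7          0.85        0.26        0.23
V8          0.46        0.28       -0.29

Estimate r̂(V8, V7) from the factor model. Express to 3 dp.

0.397

r̂ = Σ λ_i·λ_j across factors = (0.46)(0.85) + (0.28)(0.26) + (-0.29)(0.23)
  = +0.3910 +0.0728 -0.0667 = 0.3971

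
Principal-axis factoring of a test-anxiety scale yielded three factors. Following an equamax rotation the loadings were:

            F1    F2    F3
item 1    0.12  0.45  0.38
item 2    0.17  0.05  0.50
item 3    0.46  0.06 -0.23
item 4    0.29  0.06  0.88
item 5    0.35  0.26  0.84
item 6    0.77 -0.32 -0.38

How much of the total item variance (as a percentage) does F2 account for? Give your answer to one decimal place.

6.4%

SS loadings for F2 = 0.45² + 0.05² + 0.06² + 0.06² + 0.26² + (-0.32)² = 0.3822
With 6 standardized items, total variance = 6. Proportion = 0.3822/6 = 0.0637 → 6.37%.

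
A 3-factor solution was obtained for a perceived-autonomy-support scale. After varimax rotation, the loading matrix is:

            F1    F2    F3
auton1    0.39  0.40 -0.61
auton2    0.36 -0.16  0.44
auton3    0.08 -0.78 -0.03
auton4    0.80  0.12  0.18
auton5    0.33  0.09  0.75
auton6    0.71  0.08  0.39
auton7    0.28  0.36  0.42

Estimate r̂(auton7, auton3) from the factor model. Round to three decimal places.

-0.271

r̂ = Σ λ_i·λ_j across factors = (0.28)(0.08) + (0.36)(-0.78) + (0.42)(-0.03)
  = +0.0224 -0.2808 -0.0126 = -0.2710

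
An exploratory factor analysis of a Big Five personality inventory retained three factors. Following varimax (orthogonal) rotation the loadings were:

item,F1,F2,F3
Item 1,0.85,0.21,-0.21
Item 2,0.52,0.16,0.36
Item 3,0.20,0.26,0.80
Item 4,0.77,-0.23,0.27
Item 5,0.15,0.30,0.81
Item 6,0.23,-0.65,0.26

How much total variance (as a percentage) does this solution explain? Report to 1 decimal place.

SS loadings by factor: 1.7012, 0.7027, 1.6103; total = 4.0142.
Total variance with 6 standardized items is 6, so the solution explains 4.0142/6 = 0.6690 = 66.90%.

66.9%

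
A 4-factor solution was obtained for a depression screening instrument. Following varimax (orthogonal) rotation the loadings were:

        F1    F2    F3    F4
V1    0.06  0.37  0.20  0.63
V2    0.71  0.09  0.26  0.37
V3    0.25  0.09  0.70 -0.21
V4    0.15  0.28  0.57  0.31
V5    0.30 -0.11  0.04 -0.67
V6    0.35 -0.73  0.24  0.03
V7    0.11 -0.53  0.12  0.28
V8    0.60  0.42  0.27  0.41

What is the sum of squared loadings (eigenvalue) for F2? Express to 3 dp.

SS loadings for F2 = 0.37² + 0.09² + 0.09² + 0.28² + (-0.11)² + (-0.73)² + (-0.53)² + 0.42² = 0.1369 + 0.0081 + 0.0081 + 0.0784 + 0.0121 + 0.5329 + 0.2809 + 0.1764 = 1.2338

1.234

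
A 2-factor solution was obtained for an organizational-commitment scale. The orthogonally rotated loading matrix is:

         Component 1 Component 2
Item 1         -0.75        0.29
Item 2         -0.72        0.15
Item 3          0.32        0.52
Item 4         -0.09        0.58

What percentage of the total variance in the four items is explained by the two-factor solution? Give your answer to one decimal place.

Communalities: 0.6466, 0.5409, 0.3728, 0.3445; Σh² = 1.9048.
Total variance with 4 standardized items is 4, so the solution explains 1.9048/4 = 0.4762 = 47.62%.

47.6%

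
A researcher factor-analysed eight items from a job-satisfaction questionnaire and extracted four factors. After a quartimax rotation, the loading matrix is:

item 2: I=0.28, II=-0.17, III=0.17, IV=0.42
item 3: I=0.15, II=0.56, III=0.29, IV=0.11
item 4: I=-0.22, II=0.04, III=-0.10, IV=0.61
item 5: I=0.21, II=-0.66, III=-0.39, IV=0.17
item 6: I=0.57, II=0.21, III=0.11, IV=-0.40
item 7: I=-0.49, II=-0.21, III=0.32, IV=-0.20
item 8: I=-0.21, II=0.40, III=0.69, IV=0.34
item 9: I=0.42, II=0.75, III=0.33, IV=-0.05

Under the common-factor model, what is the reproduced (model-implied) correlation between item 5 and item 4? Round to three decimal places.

r̂ = Σ λ_i·λ_j across factors = (0.21)(-0.22) + (-0.66)(0.04) + (-0.39)(-0.10) + (0.17)(0.61)
  = -0.0462 -0.0264 +0.0390 +0.1037 = 0.0701

0.070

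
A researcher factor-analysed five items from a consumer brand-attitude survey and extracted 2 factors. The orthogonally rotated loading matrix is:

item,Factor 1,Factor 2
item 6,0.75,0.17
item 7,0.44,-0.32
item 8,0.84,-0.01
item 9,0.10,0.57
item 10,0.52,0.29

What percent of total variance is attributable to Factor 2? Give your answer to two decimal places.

10.81%

SS loadings for Factor 2 = 0.17² + (-0.32)² + (-0.01)² + 0.57² + 0.29² = 0.5404
With 5 standardized items, total variance = 5. Proportion = 0.5404/5 = 0.1081 → 10.81%.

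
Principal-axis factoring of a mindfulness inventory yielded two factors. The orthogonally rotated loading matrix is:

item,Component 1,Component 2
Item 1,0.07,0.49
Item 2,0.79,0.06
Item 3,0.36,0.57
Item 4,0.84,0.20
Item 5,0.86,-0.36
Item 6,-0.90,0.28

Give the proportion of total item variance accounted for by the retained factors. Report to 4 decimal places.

0.6384

SS loadings by factor: 3.0138, 0.8166; total = 3.8304.
Total variance with 6 standardized items is 6, so the solution explains 3.8304/6 = 0.6384.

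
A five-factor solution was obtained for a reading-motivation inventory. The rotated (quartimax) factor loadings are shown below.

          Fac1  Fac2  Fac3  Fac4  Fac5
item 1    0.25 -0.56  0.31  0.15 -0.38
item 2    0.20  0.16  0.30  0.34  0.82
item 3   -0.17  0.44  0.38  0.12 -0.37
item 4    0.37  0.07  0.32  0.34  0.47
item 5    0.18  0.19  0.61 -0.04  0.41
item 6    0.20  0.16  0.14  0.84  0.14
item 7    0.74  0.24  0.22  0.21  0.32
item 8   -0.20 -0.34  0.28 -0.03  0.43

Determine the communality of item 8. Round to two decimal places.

h² = (-0.20)² + (-0.34)² + 0.28² + (-0.03)² + 0.43² = 0.0400 + 0.1156 + 0.0784 + 0.0009 + 0.1849 = 0.4198

0.42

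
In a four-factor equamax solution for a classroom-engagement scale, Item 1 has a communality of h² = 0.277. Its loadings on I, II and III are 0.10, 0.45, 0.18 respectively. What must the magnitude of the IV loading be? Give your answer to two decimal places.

0.18

Under orthogonal rotation h² = Σλ², so λ_IV² = h² − (0.2449) = 0.277 − 0.2449 = 0.0321.
|λ| = √0.0321 = 0.1792.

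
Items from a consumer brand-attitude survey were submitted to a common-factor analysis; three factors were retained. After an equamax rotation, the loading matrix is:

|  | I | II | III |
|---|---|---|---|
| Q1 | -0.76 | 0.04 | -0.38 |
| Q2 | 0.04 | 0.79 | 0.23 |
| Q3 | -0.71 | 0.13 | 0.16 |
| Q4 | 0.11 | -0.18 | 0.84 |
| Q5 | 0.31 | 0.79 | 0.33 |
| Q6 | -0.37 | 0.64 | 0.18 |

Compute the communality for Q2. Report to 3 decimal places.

h² = 0.04² + 0.79² + 0.23² = 0.0016 + 0.6241 + 0.0529 = 0.6786

0.679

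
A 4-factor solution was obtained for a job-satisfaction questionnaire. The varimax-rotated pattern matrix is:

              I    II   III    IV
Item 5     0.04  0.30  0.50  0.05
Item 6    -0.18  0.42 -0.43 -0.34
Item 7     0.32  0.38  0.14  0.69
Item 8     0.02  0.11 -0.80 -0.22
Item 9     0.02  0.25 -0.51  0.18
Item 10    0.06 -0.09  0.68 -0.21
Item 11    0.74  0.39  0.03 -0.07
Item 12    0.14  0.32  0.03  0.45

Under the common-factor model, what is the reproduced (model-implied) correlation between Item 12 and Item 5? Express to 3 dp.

0.139

r̂ = Σ λ_i·λ_j across factors = (0.14)(0.04) + (0.32)(0.30) + (0.03)(0.50) + (0.45)(0.05)
  = +0.0056 +0.0960 +0.0150 +0.0225 = 0.1391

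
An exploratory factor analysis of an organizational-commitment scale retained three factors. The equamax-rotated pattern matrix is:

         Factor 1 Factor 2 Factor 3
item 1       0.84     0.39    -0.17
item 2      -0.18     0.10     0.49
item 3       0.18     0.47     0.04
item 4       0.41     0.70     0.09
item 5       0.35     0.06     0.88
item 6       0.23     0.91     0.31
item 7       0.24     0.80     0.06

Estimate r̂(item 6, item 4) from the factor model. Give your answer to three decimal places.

0.759

r̂ = Σ λ_i·λ_j across factors = (0.23)(0.41) + (0.91)(0.70) + (0.31)(0.09)
  = +0.0943 +0.6370 +0.0279 = 0.7592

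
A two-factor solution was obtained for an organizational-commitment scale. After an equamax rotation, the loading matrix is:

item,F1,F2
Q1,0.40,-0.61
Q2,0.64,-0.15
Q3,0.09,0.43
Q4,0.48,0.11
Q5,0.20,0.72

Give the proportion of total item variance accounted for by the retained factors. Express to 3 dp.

0.392

SS loadings by factor: 0.8481, 1.1100; total = 1.9581.
Total variance with 5 standardized items is 5, so the solution explains 1.9581/5 = 0.3916.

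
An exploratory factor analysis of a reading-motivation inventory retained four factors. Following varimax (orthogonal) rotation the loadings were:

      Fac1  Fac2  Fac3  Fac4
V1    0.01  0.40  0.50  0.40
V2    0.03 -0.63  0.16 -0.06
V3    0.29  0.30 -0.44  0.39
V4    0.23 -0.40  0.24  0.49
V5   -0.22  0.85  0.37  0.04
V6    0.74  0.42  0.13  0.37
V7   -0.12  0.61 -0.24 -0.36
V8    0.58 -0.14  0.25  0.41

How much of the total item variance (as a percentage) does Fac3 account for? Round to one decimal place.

SS loadings for Fac3 = 0.50² + 0.16² + (-0.44)² + 0.24² + 0.37² + 0.13² + (-0.24)² + 0.25² = 0.8007
With 8 standardized items, total variance = 8. Proportion = 0.8007/8 = 0.1001 → 10.01%.

10.0%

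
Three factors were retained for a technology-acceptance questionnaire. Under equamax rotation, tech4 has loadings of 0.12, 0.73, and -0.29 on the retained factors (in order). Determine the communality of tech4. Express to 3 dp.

h² = 0.12² + 0.73² + (-0.29)² = 0.0144 + 0.5329 + 0.0841 = 0.6314

0.631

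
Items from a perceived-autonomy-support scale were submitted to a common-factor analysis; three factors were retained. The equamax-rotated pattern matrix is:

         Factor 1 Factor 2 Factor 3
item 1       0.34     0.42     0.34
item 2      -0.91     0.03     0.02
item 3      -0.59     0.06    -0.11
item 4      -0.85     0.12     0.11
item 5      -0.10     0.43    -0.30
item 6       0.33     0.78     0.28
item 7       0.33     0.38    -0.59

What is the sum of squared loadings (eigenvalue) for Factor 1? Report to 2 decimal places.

2.24

SS loadings for Factor 1 = 0.34² + (-0.91)² + (-0.59)² + (-0.85)² + (-0.10)² + 0.33² + 0.33² = 0.1156 + 0.8281 + 0.3481 + 0.7225 + 0.0100 + 0.1089 + 0.1089 = 2.2421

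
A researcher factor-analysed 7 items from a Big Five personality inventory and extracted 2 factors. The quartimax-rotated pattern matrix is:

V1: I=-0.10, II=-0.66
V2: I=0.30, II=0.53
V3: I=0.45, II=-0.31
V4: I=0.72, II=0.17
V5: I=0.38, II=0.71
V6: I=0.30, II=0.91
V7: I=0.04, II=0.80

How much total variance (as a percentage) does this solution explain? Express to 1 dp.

SS loadings by factor: 1.0569, 2.8137; total = 3.8706.
Total variance with 7 standardized items is 7, so the solution explains 3.8706/7 = 0.5529 = 55.29%.

55.3%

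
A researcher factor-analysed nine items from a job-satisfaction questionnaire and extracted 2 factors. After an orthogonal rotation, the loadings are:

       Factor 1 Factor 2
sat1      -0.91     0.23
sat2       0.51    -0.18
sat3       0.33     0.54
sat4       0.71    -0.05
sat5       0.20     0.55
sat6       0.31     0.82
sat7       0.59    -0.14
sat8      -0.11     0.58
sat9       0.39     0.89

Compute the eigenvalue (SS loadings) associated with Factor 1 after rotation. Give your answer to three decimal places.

SS loadings for Factor 1 = (-0.91)² + 0.51² + 0.33² + 0.71² + 0.20² + 0.31² + 0.59² + (-0.11)² + 0.39² = 0.8281 + 0.2601 + 0.1089 + 0.5041 + 0.0400 + 0.0961 + 0.3481 + 0.0121 + 0.1521 = 2.3496

2.350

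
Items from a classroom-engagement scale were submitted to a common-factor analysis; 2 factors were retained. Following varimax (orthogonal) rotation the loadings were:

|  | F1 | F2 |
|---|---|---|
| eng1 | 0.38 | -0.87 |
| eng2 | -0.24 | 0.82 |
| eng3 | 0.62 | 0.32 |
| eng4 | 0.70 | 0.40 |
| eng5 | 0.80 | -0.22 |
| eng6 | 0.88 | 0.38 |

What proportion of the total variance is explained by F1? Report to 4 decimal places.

0.4151

SS loadings for F1 = 0.38² + (-0.24)² + 0.62² + 0.70² + 0.80² + 0.88² = 2.4908
Proportion of variance = 2.4908 / 6 = 0.4151.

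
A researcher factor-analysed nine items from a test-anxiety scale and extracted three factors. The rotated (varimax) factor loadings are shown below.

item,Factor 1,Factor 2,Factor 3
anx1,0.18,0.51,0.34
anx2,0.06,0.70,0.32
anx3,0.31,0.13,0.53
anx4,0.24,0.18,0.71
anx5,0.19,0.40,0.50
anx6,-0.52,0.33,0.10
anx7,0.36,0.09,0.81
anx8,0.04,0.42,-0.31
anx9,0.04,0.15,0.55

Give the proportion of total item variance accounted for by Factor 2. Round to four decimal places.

0.1417

SS loadings for Factor 2 = 0.51² + 0.70² + 0.13² + 0.18² + 0.40² + 0.33² + 0.09² + 0.42² + 0.15² = 1.2753
Proportion of variance = 1.2753 / 9 = 0.1417.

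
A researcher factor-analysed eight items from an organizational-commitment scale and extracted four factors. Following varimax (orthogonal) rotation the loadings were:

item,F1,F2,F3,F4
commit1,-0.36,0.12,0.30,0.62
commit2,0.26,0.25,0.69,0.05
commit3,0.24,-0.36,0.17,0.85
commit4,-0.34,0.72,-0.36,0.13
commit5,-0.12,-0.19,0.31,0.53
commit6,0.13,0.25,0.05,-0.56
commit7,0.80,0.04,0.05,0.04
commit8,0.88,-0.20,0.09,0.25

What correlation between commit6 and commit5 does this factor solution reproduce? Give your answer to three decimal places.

-0.344

r̂ = Σ λ_i·λ_j across factors = (0.13)(-0.12) + (0.25)(-0.19) + (0.05)(0.31) + (-0.56)(0.53)
  = -0.0156 -0.0475 +0.0155 -0.2968 = -0.3444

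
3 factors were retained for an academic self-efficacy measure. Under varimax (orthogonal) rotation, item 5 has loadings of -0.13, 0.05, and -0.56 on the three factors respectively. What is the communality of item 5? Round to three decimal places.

h² = (-0.13)² + 0.05² + (-0.56)² = 0.0169 + 0.0025 + 0.3136 = 0.3330

0.333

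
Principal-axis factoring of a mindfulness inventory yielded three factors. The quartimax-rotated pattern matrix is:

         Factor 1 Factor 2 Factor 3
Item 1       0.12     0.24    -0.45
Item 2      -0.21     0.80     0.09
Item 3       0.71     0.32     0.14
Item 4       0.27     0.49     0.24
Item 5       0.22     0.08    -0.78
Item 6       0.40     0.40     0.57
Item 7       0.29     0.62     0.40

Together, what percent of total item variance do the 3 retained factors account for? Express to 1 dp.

Communalities: 0.2745, 0.6922, 0.6261, 0.3706, 0.6632, 0.6449, 0.6285; Σh² = 3.9000.
Total variance with 7 standardized items is 7, so the solution explains 3.9000/7 = 0.5571 = 55.71%.

55.7%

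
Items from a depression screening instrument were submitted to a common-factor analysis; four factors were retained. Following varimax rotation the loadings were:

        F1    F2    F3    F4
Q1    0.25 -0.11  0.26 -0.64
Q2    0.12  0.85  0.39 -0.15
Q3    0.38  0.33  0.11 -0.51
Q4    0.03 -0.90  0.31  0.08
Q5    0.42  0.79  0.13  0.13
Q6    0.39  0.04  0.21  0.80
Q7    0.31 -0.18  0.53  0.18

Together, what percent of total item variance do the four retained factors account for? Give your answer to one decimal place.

Communalities: 0.5518, 0.9115, 0.5255, 0.9134, 0.8343, 0.8378, 0.4418; Σh² = 5.0161.
Total variance with 7 standardized items is 7, so the solution explains 5.0161/7 = 0.7166 = 71.66%.

71.7%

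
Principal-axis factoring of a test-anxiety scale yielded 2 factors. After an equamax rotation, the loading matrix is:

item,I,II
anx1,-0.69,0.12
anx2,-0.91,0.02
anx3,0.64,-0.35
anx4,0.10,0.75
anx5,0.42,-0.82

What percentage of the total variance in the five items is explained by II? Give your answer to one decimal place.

27.4%

SS loadings for II = 0.12² + 0.02² + (-0.35)² + 0.75² + (-0.82)² = 1.3722
With 5 standardized items, total variance = 5. Proportion = 1.3722/5 = 0.2744 → 27.44%.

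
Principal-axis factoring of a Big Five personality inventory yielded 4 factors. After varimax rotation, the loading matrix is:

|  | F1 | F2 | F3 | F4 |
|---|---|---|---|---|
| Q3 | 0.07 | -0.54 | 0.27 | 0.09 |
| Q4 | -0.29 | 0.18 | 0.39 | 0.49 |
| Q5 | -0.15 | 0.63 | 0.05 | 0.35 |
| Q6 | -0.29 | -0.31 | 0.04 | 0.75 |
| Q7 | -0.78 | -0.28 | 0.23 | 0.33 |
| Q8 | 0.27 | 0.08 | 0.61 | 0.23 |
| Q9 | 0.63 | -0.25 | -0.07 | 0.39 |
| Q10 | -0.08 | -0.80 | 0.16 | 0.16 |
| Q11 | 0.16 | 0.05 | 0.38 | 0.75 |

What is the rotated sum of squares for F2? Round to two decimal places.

SS loadings for F2 = (-0.54)² + 0.18² + 0.63² + (-0.31)² + (-0.28)² + 0.08² + (-0.25)² + (-0.80)² + 0.05² = 0.2916 + 0.0324 + 0.3969 + 0.0961 + 0.0784 + 0.0064 + 0.0625 + 0.6400 + 0.0025 = 1.6068

1.61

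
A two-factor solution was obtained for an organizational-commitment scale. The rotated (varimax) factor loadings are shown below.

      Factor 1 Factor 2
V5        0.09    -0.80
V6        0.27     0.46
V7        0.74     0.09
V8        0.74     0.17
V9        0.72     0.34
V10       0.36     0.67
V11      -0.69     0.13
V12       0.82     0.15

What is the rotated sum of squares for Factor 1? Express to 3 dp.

2.973

SS loadings for Factor 1 = 0.09² + 0.27² + 0.74² + 0.74² + 0.72² + 0.36² + (-0.69)² + 0.82² = 0.0081 + 0.0729 + 0.5476 + 0.5476 + 0.5184 + 0.1296 + 0.4761 + 0.6724 = 2.9727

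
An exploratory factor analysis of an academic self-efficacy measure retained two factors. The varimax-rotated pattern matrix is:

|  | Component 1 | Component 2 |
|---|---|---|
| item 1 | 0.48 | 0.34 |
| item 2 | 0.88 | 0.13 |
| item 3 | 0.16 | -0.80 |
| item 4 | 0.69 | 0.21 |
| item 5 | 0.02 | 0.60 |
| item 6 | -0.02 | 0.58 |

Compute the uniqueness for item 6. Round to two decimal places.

h² = (-0.02)² + 0.58² = 0.0004 + 0.3364 = 0.3368
Uniqueness u² = 1 − h² = 1 − 0.3368 = 0.6632

0.66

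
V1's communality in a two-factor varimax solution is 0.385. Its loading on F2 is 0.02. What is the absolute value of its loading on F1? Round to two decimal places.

Under orthogonal rotation h² = Σλ², so λ_F1² = h² − (0.0004) = 0.385 − 0.0004 = 0.3846.
|λ| = √0.3846 = 0.6202.

0.62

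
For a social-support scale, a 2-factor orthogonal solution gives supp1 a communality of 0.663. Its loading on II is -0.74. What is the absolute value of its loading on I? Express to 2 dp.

Under orthogonal rotation h² = Σλ², so λ_I² = h² − (0.5476) = 0.663 − 0.5476 = 0.1154.
|λ| = √0.1154 = 0.3397.

0.34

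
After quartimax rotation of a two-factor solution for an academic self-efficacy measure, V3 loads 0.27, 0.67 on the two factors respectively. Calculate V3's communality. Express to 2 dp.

h² = 0.27² + 0.67² = 0.0729 + 0.4489 = 0.5218

0.52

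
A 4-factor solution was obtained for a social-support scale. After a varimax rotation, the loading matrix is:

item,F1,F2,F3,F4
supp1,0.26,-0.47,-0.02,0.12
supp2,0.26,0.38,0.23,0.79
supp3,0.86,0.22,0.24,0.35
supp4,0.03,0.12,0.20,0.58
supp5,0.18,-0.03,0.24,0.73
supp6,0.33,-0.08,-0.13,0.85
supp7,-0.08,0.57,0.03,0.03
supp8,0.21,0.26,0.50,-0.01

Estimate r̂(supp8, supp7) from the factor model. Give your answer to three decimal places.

0.146

r̂ = Σ λ_i·λ_j across factors = (0.21)(-0.08) + (0.26)(0.57) + (0.50)(0.03) + (-0.01)(0.03)
  = -0.0168 +0.1482 +0.0150 -0.0003 = 0.1461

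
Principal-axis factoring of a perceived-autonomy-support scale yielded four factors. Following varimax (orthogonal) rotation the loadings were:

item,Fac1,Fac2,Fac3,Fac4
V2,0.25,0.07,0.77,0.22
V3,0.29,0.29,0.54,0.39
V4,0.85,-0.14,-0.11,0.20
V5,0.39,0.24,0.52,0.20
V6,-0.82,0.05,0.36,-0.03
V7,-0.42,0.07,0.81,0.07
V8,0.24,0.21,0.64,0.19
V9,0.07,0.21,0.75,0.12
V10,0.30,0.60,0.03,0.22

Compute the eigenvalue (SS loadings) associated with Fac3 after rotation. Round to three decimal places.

SS loadings for Fac3 = 0.77² + 0.54² + (-0.11)² + 0.52² + 0.36² + 0.81² + 0.64² + 0.75² + 0.03² = 0.5929 + 0.2916 + 0.0121 + 0.2704 + 0.1296 + 0.6561 + 0.4096 + 0.5625 + 0.0009 = 2.9257

2.926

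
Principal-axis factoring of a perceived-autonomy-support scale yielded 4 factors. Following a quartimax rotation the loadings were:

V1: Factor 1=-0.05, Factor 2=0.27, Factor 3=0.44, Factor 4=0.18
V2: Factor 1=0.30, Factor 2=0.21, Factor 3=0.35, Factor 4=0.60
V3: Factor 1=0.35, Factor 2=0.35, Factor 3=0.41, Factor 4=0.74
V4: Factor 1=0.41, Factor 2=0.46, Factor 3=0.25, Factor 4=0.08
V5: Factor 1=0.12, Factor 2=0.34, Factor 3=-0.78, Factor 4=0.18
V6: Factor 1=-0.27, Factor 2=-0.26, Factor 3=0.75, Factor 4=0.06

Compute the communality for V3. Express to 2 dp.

h² = 0.35² + 0.35² + 0.41² + 0.74² = 0.1225 + 0.1225 + 0.1681 + 0.5476 = 0.9607

0.96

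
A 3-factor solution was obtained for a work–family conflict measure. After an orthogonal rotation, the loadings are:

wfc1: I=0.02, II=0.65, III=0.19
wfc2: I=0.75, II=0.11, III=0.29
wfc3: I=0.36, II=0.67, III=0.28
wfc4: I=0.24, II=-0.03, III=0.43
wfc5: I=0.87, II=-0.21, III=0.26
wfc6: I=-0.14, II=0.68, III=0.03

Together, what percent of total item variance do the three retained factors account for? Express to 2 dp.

SS loadings by factor: 1.5266, 1.3909, 0.4520; total = 3.3695.
Total variance with 6 standardized items is 6, so the solution explains 3.3695/6 = 0.5616 = 56.16%.

56.16%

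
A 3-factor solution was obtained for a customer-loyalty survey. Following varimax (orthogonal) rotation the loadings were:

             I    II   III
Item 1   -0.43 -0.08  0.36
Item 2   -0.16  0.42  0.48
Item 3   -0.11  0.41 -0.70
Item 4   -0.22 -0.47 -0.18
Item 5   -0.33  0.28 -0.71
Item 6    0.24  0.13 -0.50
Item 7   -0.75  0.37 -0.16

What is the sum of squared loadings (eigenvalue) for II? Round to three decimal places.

0.804

SS loadings for II = (-0.08)² + 0.42² + 0.41² + (-0.47)² + 0.28² + 0.13² + 0.37² = 0.0064 + 0.1764 + 0.1681 + 0.2209 + 0.0784 + 0.0169 + 0.1369 = 0.8040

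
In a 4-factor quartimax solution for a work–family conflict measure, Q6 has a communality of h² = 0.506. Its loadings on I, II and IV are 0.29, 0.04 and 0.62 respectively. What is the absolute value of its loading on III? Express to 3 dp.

0.189

Under orthogonal rotation h² = Σλ², so λ_III² = h² − (0.4701) = 0.506 − 0.4701 = 0.0359.
|λ| = √0.0359 = 0.1895.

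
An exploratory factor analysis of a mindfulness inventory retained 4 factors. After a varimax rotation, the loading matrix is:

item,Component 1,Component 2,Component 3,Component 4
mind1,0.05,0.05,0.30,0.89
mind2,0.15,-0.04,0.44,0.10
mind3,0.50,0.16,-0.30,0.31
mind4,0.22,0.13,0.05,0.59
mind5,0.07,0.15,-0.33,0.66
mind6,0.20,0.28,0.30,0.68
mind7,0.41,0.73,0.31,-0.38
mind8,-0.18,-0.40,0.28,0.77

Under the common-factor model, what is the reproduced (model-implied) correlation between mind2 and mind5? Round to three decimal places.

-0.075

r̂ = Σ λ_i·λ_j across factors = (0.15)(0.07) + (-0.04)(0.15) + (0.44)(-0.33) + (0.10)(0.66)
  = +0.0105 -0.0060 -0.1452 +0.0660 = -0.0747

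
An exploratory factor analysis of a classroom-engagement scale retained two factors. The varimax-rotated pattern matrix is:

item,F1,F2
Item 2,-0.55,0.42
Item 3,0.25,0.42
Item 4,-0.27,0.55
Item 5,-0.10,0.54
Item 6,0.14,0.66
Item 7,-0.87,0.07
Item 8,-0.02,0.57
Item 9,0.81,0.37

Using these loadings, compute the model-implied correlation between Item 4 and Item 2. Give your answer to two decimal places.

0.38

r̂ = Σ λ_i·λ_j across factors = (-0.27)(-0.55) + (0.55)(0.42)
  = +0.1485 +0.2310 = 0.3795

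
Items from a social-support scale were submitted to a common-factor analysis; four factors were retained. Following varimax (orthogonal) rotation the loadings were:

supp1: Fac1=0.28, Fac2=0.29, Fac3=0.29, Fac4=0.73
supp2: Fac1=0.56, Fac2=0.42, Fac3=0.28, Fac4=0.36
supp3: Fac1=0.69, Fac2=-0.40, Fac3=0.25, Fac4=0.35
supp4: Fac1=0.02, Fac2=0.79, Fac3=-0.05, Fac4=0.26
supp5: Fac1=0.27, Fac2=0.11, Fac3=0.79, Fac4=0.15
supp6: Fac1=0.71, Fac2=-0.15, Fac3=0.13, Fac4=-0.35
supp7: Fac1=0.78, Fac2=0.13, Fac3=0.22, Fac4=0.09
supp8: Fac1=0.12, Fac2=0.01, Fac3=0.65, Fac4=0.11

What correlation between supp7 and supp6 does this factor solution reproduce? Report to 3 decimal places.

r̂ = Σ λ_i·λ_j across factors = (0.78)(0.71) + (0.13)(-0.15) + (0.22)(0.13) + (0.09)(-0.35)
  = +0.5538 -0.0195 +0.0286 -0.0315 = 0.5314

0.531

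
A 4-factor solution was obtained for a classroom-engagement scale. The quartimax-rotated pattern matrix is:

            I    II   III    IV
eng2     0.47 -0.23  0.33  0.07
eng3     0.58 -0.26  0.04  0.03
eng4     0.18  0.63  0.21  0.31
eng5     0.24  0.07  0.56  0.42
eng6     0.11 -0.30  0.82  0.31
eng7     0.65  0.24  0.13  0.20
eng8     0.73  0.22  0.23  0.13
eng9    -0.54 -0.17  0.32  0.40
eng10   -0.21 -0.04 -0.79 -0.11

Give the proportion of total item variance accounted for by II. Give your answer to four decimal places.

0.0832

SS loadings for II = (-0.23)² + (-0.26)² + 0.63² + 0.07² + (-0.30)² + 0.24² + 0.22² + (-0.17)² + (-0.04)² = 0.7488
Proportion of variance = 0.7488 / 9 = 0.0832.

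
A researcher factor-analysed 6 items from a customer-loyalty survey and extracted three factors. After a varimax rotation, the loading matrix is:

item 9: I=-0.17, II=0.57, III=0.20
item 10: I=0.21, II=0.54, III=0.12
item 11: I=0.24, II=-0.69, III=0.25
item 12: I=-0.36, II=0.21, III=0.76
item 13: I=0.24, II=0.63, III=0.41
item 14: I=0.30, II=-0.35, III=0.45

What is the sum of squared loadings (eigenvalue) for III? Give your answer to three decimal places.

1.065

SS loadings for III = 0.20² + 0.12² + 0.25² + 0.76² + 0.41² + 0.45² = 0.0400 + 0.0144 + 0.0625 + 0.5776 + 0.1681 + 0.2025 = 1.0651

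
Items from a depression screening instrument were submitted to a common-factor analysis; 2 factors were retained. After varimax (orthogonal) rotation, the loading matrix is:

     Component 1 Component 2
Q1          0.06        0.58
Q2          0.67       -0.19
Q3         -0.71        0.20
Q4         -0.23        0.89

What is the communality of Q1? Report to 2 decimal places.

0.34

h² = 0.06² + 0.58² = 0.0036 + 0.3364 = 0.3400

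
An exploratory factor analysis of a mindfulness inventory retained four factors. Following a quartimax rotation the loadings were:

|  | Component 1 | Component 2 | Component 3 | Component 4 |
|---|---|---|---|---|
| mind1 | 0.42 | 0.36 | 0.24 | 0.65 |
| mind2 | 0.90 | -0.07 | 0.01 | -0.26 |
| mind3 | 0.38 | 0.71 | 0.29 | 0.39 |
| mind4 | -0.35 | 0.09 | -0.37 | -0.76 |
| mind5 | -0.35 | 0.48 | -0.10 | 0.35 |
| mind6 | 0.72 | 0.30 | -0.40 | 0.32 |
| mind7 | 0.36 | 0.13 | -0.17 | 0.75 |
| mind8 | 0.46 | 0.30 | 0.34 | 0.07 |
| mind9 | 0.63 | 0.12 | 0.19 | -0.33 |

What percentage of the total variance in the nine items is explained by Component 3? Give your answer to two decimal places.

SS loadings for Component 3 = 0.24² + 0.01² + 0.29² + (-0.37)² + (-0.10)² + (-0.40)² + (-0.17)² + 0.34² + 0.19² = 0.6293
With 9 standardized items, total variance = 9. Proportion = 0.6293/9 = 0.0699 → 6.99%.

6.99%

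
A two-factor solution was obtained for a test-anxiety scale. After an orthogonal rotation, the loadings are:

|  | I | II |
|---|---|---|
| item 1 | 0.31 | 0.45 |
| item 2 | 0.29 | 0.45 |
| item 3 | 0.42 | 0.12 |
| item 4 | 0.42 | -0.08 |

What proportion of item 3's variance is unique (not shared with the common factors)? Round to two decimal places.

h² = 0.42² + 0.12² = 0.1764 + 0.0144 = 0.1908
Uniqueness u² = 1 − h² = 1 − 0.1908 = 0.8092

0.81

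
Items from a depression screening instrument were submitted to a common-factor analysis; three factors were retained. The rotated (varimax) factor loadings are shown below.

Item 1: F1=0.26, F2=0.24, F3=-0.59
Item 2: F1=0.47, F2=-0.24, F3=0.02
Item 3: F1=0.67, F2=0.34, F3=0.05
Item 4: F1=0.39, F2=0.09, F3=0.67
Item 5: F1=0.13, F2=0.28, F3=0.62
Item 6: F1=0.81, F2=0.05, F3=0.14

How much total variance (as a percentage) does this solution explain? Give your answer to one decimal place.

SS loadings by factor: 1.5625, 0.3198, 1.2039; total = 3.0862.
Total variance with 6 standardized items is 6, so the solution explains 3.0862/6 = 0.5144 = 51.44%.

51.4%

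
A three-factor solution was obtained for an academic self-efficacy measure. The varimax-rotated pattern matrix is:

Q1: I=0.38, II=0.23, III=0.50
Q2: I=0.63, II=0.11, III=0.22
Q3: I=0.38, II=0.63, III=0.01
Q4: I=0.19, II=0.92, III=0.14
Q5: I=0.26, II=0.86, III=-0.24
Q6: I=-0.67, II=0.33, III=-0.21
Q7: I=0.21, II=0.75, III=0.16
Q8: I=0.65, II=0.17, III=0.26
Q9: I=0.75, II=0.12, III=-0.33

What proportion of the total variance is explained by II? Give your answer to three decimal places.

0.307

SS loadings for II = 0.23² + 0.11² + 0.63² + 0.92² + 0.86² + 0.33² + 0.75² + 0.17² + 0.12² = 2.7626
Proportion of variance = 2.7626 / 9 = 0.3070.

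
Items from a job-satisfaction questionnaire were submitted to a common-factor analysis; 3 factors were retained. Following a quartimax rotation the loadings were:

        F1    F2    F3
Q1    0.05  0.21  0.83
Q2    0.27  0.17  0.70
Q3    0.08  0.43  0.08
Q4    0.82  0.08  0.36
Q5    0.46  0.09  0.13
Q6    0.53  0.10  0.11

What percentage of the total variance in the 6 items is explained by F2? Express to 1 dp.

SS loadings for F2 = 0.21² + 0.17² + 0.43² + 0.08² + 0.09² + 0.10² = 0.2824
With 6 standardized items, total variance = 6. Proportion = 0.2824/6 = 0.0471 → 4.71%.

4.7%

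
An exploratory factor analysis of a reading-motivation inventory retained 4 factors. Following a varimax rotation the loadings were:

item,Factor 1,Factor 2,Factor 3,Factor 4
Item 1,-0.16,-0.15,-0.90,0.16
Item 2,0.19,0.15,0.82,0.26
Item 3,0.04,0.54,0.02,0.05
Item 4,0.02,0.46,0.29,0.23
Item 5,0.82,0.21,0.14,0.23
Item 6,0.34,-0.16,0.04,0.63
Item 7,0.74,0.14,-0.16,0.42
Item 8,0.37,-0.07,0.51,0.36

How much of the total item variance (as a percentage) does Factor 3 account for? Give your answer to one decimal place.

23.4%

SS loadings for Factor 3 = (-0.90)² + 0.82² + 0.02² + 0.29² + 0.14² + 0.04² + (-0.16)² + 0.51² = 1.8738
With 8 standardized items, total variance = 8. Proportion = 1.8738/8 = 0.2342 → 23.42%.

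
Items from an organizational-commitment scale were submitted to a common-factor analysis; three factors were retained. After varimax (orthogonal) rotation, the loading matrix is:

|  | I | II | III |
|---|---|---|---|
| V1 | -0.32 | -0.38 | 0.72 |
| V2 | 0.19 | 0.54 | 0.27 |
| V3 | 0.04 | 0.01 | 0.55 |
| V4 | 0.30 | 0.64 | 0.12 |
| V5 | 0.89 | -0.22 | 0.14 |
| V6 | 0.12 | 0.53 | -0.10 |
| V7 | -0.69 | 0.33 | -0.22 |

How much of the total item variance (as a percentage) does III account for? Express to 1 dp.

SS loadings for III = 0.72² + 0.27² + 0.55² + 0.12² + 0.14² + (-0.10)² + (-0.22)² = 0.9862
With 7 standardized items, total variance = 7. Proportion = 0.9862/7 = 0.1409 → 14.09%.

14.1%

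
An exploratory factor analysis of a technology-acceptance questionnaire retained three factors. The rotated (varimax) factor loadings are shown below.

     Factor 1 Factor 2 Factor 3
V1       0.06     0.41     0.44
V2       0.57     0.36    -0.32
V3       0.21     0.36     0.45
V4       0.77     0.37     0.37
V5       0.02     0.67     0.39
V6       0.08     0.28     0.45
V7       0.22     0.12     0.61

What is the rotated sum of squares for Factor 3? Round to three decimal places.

1.362

SS loadings for Factor 3 = 0.44² + (-0.32)² + 0.45² + 0.37² + 0.39² + 0.45² + 0.61² = 0.1936 + 0.1024 + 0.2025 + 0.1369 + 0.1521 + 0.2025 + 0.3721 = 1.3621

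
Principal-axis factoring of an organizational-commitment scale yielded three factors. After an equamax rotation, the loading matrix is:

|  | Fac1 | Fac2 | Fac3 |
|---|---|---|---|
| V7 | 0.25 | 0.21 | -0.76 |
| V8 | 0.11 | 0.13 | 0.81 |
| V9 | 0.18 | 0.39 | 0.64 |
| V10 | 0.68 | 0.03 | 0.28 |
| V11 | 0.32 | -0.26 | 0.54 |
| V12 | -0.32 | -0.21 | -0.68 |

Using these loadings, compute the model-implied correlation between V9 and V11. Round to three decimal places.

0.302

r̂ = Σ λ_i·λ_j across factors = (0.18)(0.32) + (0.39)(-0.26) + (0.64)(0.54)
  = +0.0576 -0.1014 +0.3456 = 0.3018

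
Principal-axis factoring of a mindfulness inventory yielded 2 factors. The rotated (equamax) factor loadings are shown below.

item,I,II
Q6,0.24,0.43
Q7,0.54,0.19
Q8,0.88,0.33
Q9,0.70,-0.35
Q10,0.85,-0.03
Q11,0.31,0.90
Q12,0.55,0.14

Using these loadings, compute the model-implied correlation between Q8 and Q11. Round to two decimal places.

0.57

r̂ = Σ λ_i·λ_j across factors = (0.88)(0.31) + (0.33)(0.90)
  = +0.2728 +0.2970 = 0.5698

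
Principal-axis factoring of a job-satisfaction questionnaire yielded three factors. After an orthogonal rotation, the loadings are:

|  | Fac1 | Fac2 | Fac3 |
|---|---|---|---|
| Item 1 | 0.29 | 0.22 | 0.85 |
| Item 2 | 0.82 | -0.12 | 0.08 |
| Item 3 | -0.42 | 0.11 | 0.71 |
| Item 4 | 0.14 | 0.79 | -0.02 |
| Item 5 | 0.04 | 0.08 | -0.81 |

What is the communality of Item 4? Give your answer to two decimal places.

0.64

h² = 0.14² + 0.79² + (-0.02)² = 0.0196 + 0.6241 + 0.0004 = 0.6441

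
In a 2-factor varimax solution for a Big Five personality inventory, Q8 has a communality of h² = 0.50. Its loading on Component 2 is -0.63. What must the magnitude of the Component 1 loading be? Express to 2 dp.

0.32

Under orthogonal rotation h² = Σλ², so λ_Component 1² = h² − (0.3969) = 0.50 − 0.3969 = 0.1031.
|λ| = √0.1031 = 0.3211.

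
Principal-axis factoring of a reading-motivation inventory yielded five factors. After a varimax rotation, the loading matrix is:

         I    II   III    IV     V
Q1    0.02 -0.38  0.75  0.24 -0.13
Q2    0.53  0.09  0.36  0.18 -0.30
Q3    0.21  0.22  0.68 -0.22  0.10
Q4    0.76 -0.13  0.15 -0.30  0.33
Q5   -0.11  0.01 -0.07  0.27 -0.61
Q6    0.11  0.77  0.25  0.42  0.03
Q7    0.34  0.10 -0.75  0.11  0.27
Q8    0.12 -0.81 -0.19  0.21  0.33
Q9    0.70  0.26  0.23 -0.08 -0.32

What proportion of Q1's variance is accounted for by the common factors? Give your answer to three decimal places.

h² = 0.02² + (-0.38)² + 0.75² + 0.24² + (-0.13)² = 0.0004 + 0.1444 + 0.5625 + 0.0576 + 0.0169 = 0.7818

0.782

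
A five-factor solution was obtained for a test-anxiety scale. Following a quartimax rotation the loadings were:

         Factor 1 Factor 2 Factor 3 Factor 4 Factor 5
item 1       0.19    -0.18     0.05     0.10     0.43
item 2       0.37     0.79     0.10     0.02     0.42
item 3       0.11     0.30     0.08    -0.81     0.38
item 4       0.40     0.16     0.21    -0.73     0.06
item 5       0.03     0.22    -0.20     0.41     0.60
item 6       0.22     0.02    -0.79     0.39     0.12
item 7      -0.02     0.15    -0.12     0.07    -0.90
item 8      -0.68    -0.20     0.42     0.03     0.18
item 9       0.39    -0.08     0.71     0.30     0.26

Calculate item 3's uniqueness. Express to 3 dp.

h² = 0.11² + 0.30² + 0.08² + (-0.81)² + 0.38² = 0.0121 + 0.0900 + 0.0064 + 0.6561 + 0.1444 = 0.9090
Uniqueness u² = 1 − h² = 1 − 0.9090 = 0.0910

0.091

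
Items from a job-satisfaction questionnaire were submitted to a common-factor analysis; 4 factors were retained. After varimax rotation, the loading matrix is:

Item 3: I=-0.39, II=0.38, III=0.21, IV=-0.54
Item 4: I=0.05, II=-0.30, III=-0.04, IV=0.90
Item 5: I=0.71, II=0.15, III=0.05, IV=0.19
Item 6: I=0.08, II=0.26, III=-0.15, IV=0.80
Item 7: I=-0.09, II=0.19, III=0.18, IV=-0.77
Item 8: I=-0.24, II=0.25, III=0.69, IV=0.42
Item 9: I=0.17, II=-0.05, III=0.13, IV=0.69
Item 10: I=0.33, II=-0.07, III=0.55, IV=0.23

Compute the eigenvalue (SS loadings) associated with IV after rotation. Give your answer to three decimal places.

SS loadings for IV = (-0.54)² + 0.90² + 0.19² + 0.80² + (-0.77)² + 0.42² + 0.69² + 0.23² = 0.2916 + 0.8100 + 0.0361 + 0.6400 + 0.5929 + 0.1764 + 0.4761 + 0.0529 = 3.0760

3.076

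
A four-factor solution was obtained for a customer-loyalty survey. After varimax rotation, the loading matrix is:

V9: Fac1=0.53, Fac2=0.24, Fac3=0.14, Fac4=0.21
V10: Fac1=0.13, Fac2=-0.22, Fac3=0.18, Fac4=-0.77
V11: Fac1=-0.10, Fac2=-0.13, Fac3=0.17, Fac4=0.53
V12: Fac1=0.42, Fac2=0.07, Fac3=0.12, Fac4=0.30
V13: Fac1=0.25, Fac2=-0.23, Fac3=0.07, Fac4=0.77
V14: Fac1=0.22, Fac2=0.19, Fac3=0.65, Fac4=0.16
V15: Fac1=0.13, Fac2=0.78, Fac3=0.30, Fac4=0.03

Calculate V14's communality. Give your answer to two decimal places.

0.53

h² = 0.22² + 0.19² + 0.65² + 0.16² = 0.0484 + 0.0361 + 0.4225 + 0.0256 = 0.5326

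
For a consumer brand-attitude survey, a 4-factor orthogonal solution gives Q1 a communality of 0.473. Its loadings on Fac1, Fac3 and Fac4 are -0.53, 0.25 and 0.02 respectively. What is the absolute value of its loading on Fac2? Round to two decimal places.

0.36

Under orthogonal rotation h² = Σλ², so λ_Fac2² = h² − (0.3438) = 0.473 − 0.3438 = 0.1292.
|λ| = √0.1292 = 0.3594.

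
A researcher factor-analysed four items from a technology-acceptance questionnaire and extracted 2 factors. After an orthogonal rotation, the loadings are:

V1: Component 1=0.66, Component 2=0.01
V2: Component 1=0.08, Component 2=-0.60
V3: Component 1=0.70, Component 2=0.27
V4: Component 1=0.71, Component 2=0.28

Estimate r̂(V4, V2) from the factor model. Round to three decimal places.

r̂ = Σ λ_i·λ_j across factors = (0.71)(0.08) + (0.28)(-0.60)
  = +0.0568 -0.1680 = -0.1112

-0.111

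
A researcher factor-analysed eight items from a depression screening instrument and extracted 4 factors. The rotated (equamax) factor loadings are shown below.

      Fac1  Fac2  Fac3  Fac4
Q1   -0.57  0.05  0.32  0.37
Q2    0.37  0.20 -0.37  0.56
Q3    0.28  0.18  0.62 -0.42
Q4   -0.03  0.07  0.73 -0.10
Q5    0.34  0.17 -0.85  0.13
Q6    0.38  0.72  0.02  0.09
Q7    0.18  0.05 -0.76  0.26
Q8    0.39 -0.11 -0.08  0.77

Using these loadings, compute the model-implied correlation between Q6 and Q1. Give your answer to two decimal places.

r̂ = Σ λ_i·λ_j across factors = (0.38)(-0.57) + (0.72)(0.05) + (0.02)(0.32) + (0.09)(0.37)
  = -0.2166 +0.0360 +0.0064 +0.0333 = -0.1409

-0.14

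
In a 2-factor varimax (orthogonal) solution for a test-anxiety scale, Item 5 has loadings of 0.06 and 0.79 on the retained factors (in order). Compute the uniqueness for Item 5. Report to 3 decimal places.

0.372

h² = 0.06² + 0.79² = 0.0036 + 0.6241 = 0.6277
Uniqueness u² = 1 − h² = 1 − 0.6277 = 0.3723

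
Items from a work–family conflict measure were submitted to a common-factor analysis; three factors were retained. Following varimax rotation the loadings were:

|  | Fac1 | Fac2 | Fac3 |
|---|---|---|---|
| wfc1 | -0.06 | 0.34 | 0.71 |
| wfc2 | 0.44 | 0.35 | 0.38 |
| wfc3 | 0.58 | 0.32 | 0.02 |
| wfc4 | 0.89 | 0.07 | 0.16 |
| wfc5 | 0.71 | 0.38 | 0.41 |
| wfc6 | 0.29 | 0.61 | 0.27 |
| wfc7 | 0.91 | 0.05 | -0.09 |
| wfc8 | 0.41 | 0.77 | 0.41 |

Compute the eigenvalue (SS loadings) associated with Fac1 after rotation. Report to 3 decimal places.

SS loadings for Fac1 = (-0.06)² + 0.44² + 0.58² + 0.89² + 0.71² + 0.29² + 0.91² + 0.41² = 0.0036 + 0.1936 + 0.3364 + 0.7921 + 0.5041 + 0.0841 + 0.8281 + 0.1681 = 2.9101

2.910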